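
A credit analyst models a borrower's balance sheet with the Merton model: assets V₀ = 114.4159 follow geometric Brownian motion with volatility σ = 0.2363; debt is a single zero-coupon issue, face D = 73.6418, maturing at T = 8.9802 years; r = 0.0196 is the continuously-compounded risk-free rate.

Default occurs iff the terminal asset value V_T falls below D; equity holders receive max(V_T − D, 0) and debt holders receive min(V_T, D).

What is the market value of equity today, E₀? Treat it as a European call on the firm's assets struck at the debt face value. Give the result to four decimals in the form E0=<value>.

E0=58.7294

d₁ = [ln(V₀/D) + (r + σ²/2)T] / (σ√T)
   = [ln(114.4159/73.6418) + (0.0196 + 0.5·0.2363²)·8.9802] / (0.2363·√8.9802)
   = [0.440627 + 0.426729] / 0.708120 = 1.224872
d₂ = d₁ − σ√T = 1.224872 − 0.708120 = 0.516752
N(d₁) = 0.889688,  N(d₂) = 0.697335,  e^(−rT) = 0.838608
E₀ = V₀·N(d₁) − D·e^(−rT)·N(d₂)
   = 114.4159·0.889688 − 73.6418·0.838608·0.697335 = 58.729418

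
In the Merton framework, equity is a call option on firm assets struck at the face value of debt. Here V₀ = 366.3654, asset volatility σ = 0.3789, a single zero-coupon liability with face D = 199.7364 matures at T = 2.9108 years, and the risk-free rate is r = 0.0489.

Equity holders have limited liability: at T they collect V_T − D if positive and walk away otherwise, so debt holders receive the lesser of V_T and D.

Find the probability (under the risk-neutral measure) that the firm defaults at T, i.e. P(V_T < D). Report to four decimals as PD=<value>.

PD=0.2018

d₁ = [ln(V₀/D) + (r + σ²/2)T] / (σ√T)
   = [ln(366.3654/199.7364) + (0.0489 + 0.5·0.3789²)·2.9108] / (0.3789·√2.9108)
   = [0.606633 + 0.351283] / 0.646444 = 1.481823
d₂ = d₁ − σ√T = 1.481823 − 0.646444 = 0.835380
risk-neutral PD = N(−d₂) = N(-0.835380) = 0.201752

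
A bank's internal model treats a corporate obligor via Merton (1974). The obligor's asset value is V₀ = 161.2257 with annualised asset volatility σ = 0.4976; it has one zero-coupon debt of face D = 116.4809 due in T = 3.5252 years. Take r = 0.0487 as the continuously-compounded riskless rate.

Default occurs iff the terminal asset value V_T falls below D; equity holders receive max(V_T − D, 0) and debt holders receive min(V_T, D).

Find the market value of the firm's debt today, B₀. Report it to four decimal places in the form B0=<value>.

B0=77.2031

d₁ = [ln(V₀/D) + (r + σ²/2)T] / (σ√T)
   = [ln(161.2257/116.4809) + (0.0487 + 0.5·0.4976²)·3.5252] / (0.4976·√3.5252)
   = [0.325078 + 0.608107] / 0.934270 = 0.998839
d₂ = d₁ − σ√T = 0.998839 − 0.934270 = 0.064569
N(d₁) = 0.841064,  N(d₂) = 0.525742,  e^(−rT) = 0.842251
E₀ = V₀·N(d₁) − D·e^(−rT)·N(d₂)
   = 161.2257·0.841064 − 116.4809·0.842251·0.525742 = 84.022597
B₀ = V₀ − E₀ = 161.2257 − 84.022597 = 77.203103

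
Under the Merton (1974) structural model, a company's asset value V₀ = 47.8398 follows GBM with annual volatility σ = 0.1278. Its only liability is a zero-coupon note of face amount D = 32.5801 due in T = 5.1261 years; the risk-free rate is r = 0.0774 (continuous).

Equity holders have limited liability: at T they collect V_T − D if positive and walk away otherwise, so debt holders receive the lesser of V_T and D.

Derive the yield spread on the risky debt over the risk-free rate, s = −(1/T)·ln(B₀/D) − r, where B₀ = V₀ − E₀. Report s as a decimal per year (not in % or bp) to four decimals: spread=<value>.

d₁ = [ln(V₀/D) + (r + σ²/2)T] / (σ√T)
   = [ln(47.8398/32.5801) + (0.0774 + 0.5·0.1278²)·5.1261] / (0.1278·√5.1261)
   = [0.384156 + 0.438622] / 0.289351 = 2.843534
d₂ = d₁ − σ√T = 2.843534 − 0.289351 = 2.554183
N(d₁) = 0.997769,  N(d₂) = 0.994678,  e^(−rT) = 0.672495
E₀ = V₀·N(d₁) − D·e^(−rT)·N(d₂)
   = 47.8398·0.997769 − 32.5801·0.672495·0.994678 = 25.939716
B₀ = V₀ − E₀ = 47.8398 − 25.939716 = 21.900084
spread = −(1/T)·ln(B₀/D) − r = −(1/5.1261)·ln(21.900084/32.5801) − 0.0774 = 0.00008799

spread=0.0001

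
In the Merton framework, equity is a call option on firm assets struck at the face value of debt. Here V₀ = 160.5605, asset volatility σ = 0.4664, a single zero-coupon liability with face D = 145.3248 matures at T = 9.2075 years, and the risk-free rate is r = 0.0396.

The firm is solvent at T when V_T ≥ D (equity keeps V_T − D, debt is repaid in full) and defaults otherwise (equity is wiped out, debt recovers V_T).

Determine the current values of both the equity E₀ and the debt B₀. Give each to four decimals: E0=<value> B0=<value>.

E0=100.9096 B0=59.6509

d₁ = [ln(V₀/D) + (r + σ²/2)T] / (σ√T)
   = [ln(160.5605/145.3248) + (0.0396 + 0.5·0.4664²)·9.2075] / (0.4664·√9.2075)
   = [0.099700 + 1.366066] / 1.415238 = 1.035703
d₂ = d₁ − σ√T = 1.035703 − 1.415238 = -0.379535
N(d₁) = 0.849830,  N(d₂) = 0.352145,  e^(−rT) = 0.694463
E₀ = V₀·N(d₁) − D·e^(−rT)·N(d₂)
   = 160.5605·0.849830 − 145.3248·0.694463·0.352145 = 100.909630
B₀ = V₀ − E₀ = 160.5605 − 100.909630 = 59.650870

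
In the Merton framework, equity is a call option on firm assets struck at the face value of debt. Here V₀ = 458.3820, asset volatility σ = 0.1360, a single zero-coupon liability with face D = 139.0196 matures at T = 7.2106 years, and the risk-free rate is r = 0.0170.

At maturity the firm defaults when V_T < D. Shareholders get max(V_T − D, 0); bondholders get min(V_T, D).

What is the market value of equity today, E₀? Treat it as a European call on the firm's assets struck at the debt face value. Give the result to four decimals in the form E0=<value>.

d₁ = [ln(V₀/D) + (r + σ²/2)T] / (σ√T)
   = [ln(458.3820/139.0196) + (0.0170 + 0.5·0.1360²)·7.2106] / (0.1360·√7.2106)
   = [1.193088 + 0.189264] / 0.365195 = 3.785245
d₂ = d₁ − σ√T = 3.785245 − 0.365195 = 3.420050
N(d₁) = 0.999923,  N(d₂) = 0.999687,  e^(−rT) = 0.884635
E₀ = V₀·N(d₁) − D·e^(−rT)·N(d₂)
   = 458.3820·0.999923 − 139.0196·0.884635·0.999687 = 335.403708

E0=335.4037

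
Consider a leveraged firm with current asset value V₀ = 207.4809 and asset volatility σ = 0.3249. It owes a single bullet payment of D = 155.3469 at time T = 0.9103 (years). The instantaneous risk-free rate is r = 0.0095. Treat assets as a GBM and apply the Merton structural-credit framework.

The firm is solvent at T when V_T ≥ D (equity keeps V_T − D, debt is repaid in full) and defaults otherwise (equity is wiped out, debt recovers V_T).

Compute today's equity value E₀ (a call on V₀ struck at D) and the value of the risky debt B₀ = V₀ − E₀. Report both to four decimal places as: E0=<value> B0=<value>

d₁ = [ln(V₀/D) + (r + σ²/2)T] / (σ√T)
   = [ln(207.4809/155.3469) + (0.0095 + 0.5·0.3249²)·0.9103] / (0.3249·√0.9103)
   = [0.289379 + 0.056693] / 0.309986 = 1.116412
d₂ = d₁ − σ√T = 1.116412 − 0.309986 = 0.806426
N(d₁) = 0.867877,  N(d₂) = 0.790001,  e^(−rT) = 0.991389
E₀ = V₀·N(d₁) − D·e^(−rT)·N(d₂)
   = 207.4809·0.867877 − 155.3469·0.991389·0.790001 = 58.400378
B₀ = V₀ − E₀ = 207.4809 − 58.400378 = 149.080522

E0=58.4004 B0=149.0805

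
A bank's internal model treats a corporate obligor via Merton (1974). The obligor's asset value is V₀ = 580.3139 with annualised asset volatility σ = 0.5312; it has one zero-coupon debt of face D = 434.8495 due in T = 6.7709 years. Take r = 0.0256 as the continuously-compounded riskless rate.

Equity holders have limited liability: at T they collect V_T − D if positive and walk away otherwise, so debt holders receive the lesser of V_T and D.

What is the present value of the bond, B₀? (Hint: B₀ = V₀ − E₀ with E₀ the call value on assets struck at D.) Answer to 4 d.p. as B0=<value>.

d₁ = [ln(V₀/D) + (r + σ²/2)T] / (σ√T)
   = [ln(580.3139/434.8495) + (0.0256 + 0.5·0.5312²)·6.7709] / (0.5312·√6.7709)
   = [0.288569 + 1.128619] / 1.382233 = 1.025289
d₂ = d₁ − σ√T = 1.025289 − 1.382233 = -0.356944
N(d₁) = 0.847387,  N(d₂) = 0.360567,  e^(−rT) = 0.840856
E₀ = V₀·N(d₁) − D·e^(−rT)·N(d₂)
   = 580.3139·0.847387 − 434.8495·0.840856·0.360567 = 359.910474
B₀ = V₀ − E₀ = 580.3139 − 359.910474 = 220.403426

B0=220.4034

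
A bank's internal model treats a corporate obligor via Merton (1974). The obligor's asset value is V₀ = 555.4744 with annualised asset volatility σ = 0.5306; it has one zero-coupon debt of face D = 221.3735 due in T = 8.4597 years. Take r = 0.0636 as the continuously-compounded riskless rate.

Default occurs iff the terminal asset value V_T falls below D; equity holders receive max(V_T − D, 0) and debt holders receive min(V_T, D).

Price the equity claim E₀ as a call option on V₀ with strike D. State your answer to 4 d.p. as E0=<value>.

d₁ = [ln(V₀/D) + (r + σ²/2)T] / (σ√T)
   = [ln(555.4744/221.3735) + (0.0636 + 0.5·0.5306²)·8.4597] / (0.5306·√8.4597)
   = [0.919971 + 1.728893] / 1.543280 = 1.716386
d₂ = d₁ − σ√T = 1.716386 − 1.543280 = 0.173106
N(d₁) = 0.956954,  N(d₂) = 0.568716,  e^(−rT) = 0.583893
E₀ = V₀·N(d₁) − D·e^(−rT)·N(d₂)
   = 555.4744·0.956954 − 221.3735·0.583893·0.568716 = 458.052231

E0=458.0522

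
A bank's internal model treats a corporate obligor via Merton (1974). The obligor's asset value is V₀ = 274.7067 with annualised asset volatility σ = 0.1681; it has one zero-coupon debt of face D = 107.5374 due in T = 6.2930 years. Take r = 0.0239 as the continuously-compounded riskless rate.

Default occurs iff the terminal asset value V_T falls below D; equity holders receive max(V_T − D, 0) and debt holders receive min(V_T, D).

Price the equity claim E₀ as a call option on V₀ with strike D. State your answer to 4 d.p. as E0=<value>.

d₁ = [ln(V₀/D) + (r + σ²/2)T] / (σ√T)
   = [ln(274.7067/107.5374) + (0.0239 + 0.5·0.1681²)·6.2930] / (0.1681·√6.2930)
   = [0.937865 + 0.239315] / 0.421693 = 2.791557
d₂ = d₁ − σ√T = 2.791557 − 0.421693 = 2.369864
N(d₁) = 0.997377,  N(d₂) = 0.991103,  e^(−rT) = 0.860361
E₀ = V₀·N(d₁) − D·e^(−rT)·N(d₂)
   = 274.7067·0.997377 − 107.5374·0.860361·0.991103 = 182.288368

E0=182.2884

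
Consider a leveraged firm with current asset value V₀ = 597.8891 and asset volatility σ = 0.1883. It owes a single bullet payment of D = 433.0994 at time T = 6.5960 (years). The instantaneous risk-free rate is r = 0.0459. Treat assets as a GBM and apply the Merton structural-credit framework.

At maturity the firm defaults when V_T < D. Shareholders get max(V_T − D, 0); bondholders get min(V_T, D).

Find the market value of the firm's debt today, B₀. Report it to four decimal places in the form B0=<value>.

B0=310.3810

d₁ = [ln(V₀/D) + (r + σ²/2)T] / (σ√T)
   = [ln(597.8891/433.0994) + (0.0459 + 0.5·0.1883²)·6.5960] / (0.1883·√6.5960)
   = [0.322438 + 0.419693] / 0.483605 = 1.534582
d₂ = d₁ − σ√T = 1.534582 − 0.483605 = 1.050977
N(d₁) = 0.937557,  N(d₂) = 0.853365,  e^(−rT) = 0.738779
E₀ = V₀·N(d₁) − D·e^(−rT)·N(d₂)
   = 597.8891·0.937557 − 433.0994·0.738779·0.853365 = 287.508077
B₀ = V₀ − E₀ = 597.8891 − 287.508077 = 310.381023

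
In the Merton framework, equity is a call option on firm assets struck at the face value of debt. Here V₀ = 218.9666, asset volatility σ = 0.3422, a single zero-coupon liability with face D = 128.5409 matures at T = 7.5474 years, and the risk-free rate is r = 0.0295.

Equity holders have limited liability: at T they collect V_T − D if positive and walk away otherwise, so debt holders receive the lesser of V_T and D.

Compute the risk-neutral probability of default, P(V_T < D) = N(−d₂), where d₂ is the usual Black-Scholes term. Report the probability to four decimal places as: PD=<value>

d₁ = [ln(V₀/D) + (r + σ²/2)T] / (σ√T)
   = [ln(218.9666/128.5409) + (0.0295 + 0.5·0.3422²)·7.5474] / (0.3422·√7.5474)
   = [0.532672 + 0.664552] / 0.940110 = 1.273493
d₂ = d₁ − σ√T = 1.273493 − 0.940110 = 0.333383
risk-neutral PD = N(−d₂) = N(-0.333383) = 0.369423

PD=0.3694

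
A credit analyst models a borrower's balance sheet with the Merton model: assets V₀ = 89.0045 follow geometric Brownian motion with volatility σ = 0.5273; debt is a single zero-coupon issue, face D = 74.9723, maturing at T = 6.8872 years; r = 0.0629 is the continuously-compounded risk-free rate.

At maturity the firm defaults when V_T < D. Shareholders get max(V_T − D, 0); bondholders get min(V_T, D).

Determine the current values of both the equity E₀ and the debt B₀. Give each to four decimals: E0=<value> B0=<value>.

d₁ = [ln(V₀/D) + (r + σ²/2)T] / (σ√T)
   = [ln(89.0045/74.9723) + (0.0629 + 0.5·0.5273²)·6.8872] / (0.5273·√6.8872)
   = [0.171568 + 1.390682] / 1.383818 = 1.128941
d₂ = d₁ − σ√T = 1.128941 − 1.383818 = -0.254877
N(d₁) = 0.870539,  N(d₂) = 0.399409,  e^(−rT) = 0.648428
E₀ = V₀·N(d₁) − D·e^(−rT)·N(d₂)
   = 89.0045·0.870539 − 74.9723·0.648428·0.399409 = 58.064949
B₀ = V₀ − E₀ = 89.0045 − 58.064949 = 30.939551

E0=58.0649 B0=30.9396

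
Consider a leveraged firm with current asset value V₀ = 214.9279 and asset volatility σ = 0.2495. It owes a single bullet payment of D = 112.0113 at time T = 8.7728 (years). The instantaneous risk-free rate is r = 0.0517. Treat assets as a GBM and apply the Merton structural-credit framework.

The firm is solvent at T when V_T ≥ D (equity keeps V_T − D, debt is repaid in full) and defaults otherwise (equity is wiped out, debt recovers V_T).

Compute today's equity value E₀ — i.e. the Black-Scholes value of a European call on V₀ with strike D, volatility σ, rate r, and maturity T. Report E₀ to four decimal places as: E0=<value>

d₁ = [ln(V₀/D) + (r + σ²/2)T] / (σ√T)
   = [ln(214.9279/112.0113) + (0.0517 + 0.5·0.2495²)·8.7728] / (0.2495·√8.7728)
   = [0.651703 + 0.726608] / 0.738992 = 1.865124
d₂ = d₁ − σ√T = 1.865124 − 0.738992 = 1.126132
N(d₁) = 0.968918,  N(d₂) = 0.869945,  e^(−rT) = 0.635366
E₀ = V₀·N(d₁) − D·e^(−rT)·N(d₂)
   = 214.9279·0.968918 − 112.0113·0.635366·0.869945 = 146.335080

E0=146.3351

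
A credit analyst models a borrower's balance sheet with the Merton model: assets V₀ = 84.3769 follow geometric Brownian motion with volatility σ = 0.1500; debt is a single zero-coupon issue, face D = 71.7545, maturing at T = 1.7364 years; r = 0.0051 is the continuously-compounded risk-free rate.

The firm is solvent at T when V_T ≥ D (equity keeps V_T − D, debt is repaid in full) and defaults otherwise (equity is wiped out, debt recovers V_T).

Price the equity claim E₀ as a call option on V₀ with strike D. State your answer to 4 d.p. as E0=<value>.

E0=14.8903

d₁ = [ln(V₀/D) + (r + σ²/2)T] / (σ√T)
   = [ln(84.3769/71.7545) + (0.0051 + 0.5·0.1500²)·1.7364] / (0.1500·√1.7364)
   = [0.162043 + 0.028390] / 0.197659 = 0.963444
d₂ = d₁ − σ√T = 0.963444 − 0.197659 = 0.765785
N(d₁) = 0.832338,  N(d₂) = 0.778098,  e^(−rT) = 0.991183
E₀ = V₀·N(d₁) − D·e^(−rT)·N(d₂)
   = 84.3769·0.832338 − 71.7545·0.991183·0.778098 = 14.890285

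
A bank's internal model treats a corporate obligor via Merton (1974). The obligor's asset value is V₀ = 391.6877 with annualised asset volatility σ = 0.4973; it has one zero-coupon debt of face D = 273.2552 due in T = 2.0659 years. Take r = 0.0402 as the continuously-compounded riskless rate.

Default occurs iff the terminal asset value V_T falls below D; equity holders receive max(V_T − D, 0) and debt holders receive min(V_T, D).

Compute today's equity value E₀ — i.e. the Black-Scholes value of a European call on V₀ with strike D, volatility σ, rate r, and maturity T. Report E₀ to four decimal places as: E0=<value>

d₁ = [ln(V₀/D) + (r + σ²/2)T] / (σ√T)
   = [ln(391.6877/273.2552) + (0.0402 + 0.5·0.4973²)·2.0659] / (0.4973·√2.0659)
   = [0.360059 + 0.338505] / 0.714781 = 0.977312
d₂ = d₁ − σ√T = 0.977312 − 0.714781 = 0.262530
N(d₁) = 0.835793,  N(d₂) = 0.603544,  e^(−rT) = 0.920306
E₀ = V₀·N(d₁) − D·e^(−rT)·N(d₂)
   = 391.6877·0.835793 − 273.2552·0.920306·0.603544 = 175.591466

E0=175.5915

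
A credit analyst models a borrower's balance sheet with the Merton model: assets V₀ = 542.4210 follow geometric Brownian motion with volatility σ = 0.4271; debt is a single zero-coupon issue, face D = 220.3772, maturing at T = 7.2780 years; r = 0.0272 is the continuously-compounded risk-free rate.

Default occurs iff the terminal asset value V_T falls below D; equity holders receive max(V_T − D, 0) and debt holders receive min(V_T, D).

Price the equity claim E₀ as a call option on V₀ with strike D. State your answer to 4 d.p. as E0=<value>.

d₁ = [ln(V₀/D) + (r + σ²/2)T] / (σ√T)
   = [ln(542.4210/220.3772) + (0.0272 + 0.5·0.4271²)·7.2780] / (0.4271·√7.2780)
   = [0.900702 + 0.861768] / 1.152220 = 1.529629
d₂ = d₁ − σ√T = 1.529629 − 1.152220 = 0.377408
N(d₁) = 0.936946,  N(d₂) = 0.647065,  e^(−rT) = 0.820401
E₀ = V₀·N(d₁) − D·e^(−rT)·N(d₂)
   = 542.4210·0.936946 − 220.3772·0.820401·0.647065 = 391.231133

E0=391.2311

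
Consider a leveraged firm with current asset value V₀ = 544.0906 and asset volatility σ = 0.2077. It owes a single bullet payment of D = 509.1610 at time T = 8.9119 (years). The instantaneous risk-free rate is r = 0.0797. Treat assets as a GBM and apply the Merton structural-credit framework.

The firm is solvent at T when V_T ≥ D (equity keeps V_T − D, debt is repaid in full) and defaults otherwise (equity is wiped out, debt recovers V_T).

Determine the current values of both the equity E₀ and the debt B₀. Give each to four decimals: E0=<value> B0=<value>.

E0=304.9757 B0=239.1149

d₁ = [ln(V₀/D) + (r + σ²/2)T] / (σ√T)
   = [ln(544.0906/509.1610) + (0.0797 + 0.5·0.2077²)·8.9119] / (0.2077·√8.9119)
   = [0.066352 + 0.902505] / 0.620043 = 1.562564
d₂ = d₁ − σ√T = 1.562564 − 0.620043 = 0.942521
N(d₁) = 0.940922,  N(d₂) = 0.827037,  e^(−rT) = 0.491507
E₀ = V₀·N(d₁) − D·e^(−rT)·N(d₂)
   = 544.0906·0.940922 − 509.1610·0.491507·0.827037 = 304.975748
B₀ = V₀ − E₀ = 544.0906 − 304.975748 = 239.114852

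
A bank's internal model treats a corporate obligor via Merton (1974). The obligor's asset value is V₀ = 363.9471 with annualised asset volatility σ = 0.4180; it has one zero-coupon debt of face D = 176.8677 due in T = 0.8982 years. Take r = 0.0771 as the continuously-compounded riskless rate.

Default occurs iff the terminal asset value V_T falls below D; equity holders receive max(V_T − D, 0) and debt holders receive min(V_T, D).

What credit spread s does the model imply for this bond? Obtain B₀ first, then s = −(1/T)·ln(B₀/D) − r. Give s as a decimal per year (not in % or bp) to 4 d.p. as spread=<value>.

d₁ = [ln(V₀/D) + (r + σ²/2)T] / (σ√T)
   = [ln(363.9471/176.8677) + (0.0771 + 0.5·0.4180²)·0.8982] / (0.4180·√0.8982)
   = [0.721607 + 0.147720] / 0.396153 = 2.194421
d₂ = d₁ − σ√T = 2.194421 − 0.396153 = 1.798268
N(d₁) = 0.985897,  N(d₂) = 0.963933,  e^(−rT) = 0.933092
E₀ = V₀·N(d₁) − D·e^(−rT)·N(d₂)
   = 363.9471·0.985897 − 176.8677·0.933092·0.963933 = 199.732950
B₀ = V₀ − E₀ = 363.9471 − 199.732950 = 164.214150
spread = −(1/T)·ln(B₀/D) − r = −(1/0.8982)·ln(164.214150/176.8677) − 0.0771 = 0.00554376

spread=0.0055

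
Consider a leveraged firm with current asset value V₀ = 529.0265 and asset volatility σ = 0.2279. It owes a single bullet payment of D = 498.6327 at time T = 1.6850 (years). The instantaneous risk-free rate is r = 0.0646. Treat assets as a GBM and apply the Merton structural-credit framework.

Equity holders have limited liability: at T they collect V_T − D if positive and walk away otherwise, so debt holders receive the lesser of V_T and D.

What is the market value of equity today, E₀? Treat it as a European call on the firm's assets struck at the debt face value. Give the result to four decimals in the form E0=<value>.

d₁ = [ln(V₀/D) + (r + σ²/2)T] / (σ√T)
   = [ln(529.0265/498.6327) + (0.0646 + 0.5·0.2279²)·1.6850] / (0.2279·√1.6850)
   = [0.059169 + 0.152609] / 0.295831 = 0.715874
d₂ = d₁ − σ√T = 0.715874 − 0.295831 = 0.420042
N(d₁) = 0.762965,  N(d₂) = 0.662773,  e^(−rT) = 0.896864
E₀ = V₀·N(d₁) − D·e^(−rT)·N(d₂)
   = 529.0265·0.762965 − 498.6327·0.896864·0.662773 = 107.233114

E0=107.2331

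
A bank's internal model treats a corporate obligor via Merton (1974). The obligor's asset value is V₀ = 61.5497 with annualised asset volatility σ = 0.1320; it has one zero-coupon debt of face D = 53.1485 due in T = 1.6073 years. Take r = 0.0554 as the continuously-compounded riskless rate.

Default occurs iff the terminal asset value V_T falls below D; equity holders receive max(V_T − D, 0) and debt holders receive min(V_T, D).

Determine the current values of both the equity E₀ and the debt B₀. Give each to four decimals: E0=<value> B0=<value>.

d₁ = [ln(V₀/D) + (r + σ²/2)T] / (σ√T)
   = [ln(61.5497/53.1485) + (0.0554 + 0.5·0.1320²)·1.6073] / (0.1320·√1.6073)
   = [0.146755 + 0.103047] / 0.167349 = 1.492705
d₂ = d₁ − σ√T = 1.492705 − 0.167349 = 1.325357
N(d₁) = 0.932243,  N(d₂) = 0.907474,  e^(−rT) = 0.914805
E₀ = V₀·N(d₁) − D·e^(−rT)·N(d₂)
   = 61.5497·0.932243 − 53.1485·0.914805·0.907474 = 13.257440
B₀ = V₀ − E₀ = 61.5497 − 13.257440 = 48.292260

E0=13.2574 B0=48.2923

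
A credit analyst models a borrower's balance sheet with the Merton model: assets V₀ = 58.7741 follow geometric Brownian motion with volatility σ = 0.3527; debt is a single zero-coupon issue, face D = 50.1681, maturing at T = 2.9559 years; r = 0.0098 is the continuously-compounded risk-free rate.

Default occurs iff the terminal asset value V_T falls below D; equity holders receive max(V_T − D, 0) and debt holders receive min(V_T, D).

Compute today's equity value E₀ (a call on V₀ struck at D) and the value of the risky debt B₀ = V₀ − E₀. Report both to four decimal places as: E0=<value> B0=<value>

d₁ = [ln(V₀/D) + (r + σ²/2)T] / (σ√T)
   = [ln(58.7741/50.1681) + (0.0098 + 0.5·0.3527²)·2.9559] / (0.3527·√2.9559)
   = [0.158322 + 0.212821] / 0.606388 = 0.612055
d₂ = d₁ − σ√T = 0.612055 − 0.606388 = 0.005668
N(d₁) = 0.729749,  N(d₂) = 0.502261,  e^(−rT) = 0.971448
E₀ = V₀·N(d₁) − D·e^(−rT)·N(d₂)
   = 58.7741·0.729749 − 50.1681·0.971448·0.502261 = 18.412327
B₀ = V₀ − E₀ = 58.7741 − 18.412327 = 40.361773

E0=18.4123 B0=40.3618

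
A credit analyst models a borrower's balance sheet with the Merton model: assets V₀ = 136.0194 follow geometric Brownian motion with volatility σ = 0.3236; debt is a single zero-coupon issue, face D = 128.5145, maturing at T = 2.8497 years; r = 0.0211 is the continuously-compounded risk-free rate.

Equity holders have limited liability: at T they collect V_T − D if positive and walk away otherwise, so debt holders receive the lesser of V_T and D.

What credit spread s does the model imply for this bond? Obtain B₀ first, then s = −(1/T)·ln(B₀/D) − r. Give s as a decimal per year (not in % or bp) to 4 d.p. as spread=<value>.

spread=0.0661

d₁ = [ln(V₀/D) + (r + σ²/2)T] / (σ√T)
   = [ln(136.0194/128.5145) + (0.0211 + 0.5·0.3236²)·2.8497] / (0.3236·√2.8497)
   = [0.056756 + 0.209335] / 0.546271 = 0.487103
d₂ = d₁ − σ√T = 0.487103 − 0.546271 = -0.059168
N(d₁) = 0.686907,  N(d₂) = 0.476409,  e^(−rT) = 0.941643
E₀ = V₀·N(d₁) − D·e^(−rT)·N(d₂)
   = 136.0194·0.686907 − 128.5145·0.941643·0.476409 = 35.780149
B₀ = V₀ − E₀ = 136.0194 − 35.780149 = 100.239251
spread = −(1/T)·ln(B₀/D) − r = −(1/2.8497)·ln(100.239251/128.5145) − 0.0211 = 0.06609581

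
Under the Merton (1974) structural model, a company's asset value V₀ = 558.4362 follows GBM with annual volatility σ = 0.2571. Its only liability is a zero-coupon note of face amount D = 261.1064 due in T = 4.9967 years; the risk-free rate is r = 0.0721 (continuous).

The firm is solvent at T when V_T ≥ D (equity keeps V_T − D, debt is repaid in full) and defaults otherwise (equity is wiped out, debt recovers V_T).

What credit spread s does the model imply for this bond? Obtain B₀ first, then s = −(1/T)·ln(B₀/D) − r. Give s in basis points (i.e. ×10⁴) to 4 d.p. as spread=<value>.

d₁ = [ln(V₀/D) + (r + σ²/2)T] / (σ√T)
   = [ln(558.4362/261.1064) + (0.0721 + 0.5·0.2571²)·4.9967] / (0.2571·√4.9967)
   = [0.760212 + 0.525404] / 0.574703 = 2.237009
d₂ = d₁ − σ√T = 2.237009 − 0.574703 = 1.662305
N(d₁) = 0.987357,  N(d₂) = 0.951774,  e^(−rT) = 0.697494
E₀ = V₀·N(d₁) − D·e^(−rT)·N(d₂)
   = 558.4362·0.987357 − 261.1064·0.697494·0.951774 = 378.038816
B₀ = V₀ − E₀ = 558.4362 − 378.038816 = 180.397384
spread = −(1/T)·ln(B₀/D) − r = −(1/4.9967)·ln(180.397384/261.1064) − 0.0721 = 0.00190202
in basis points: 0.00190202 × 10⁴ = 19.0202 bp

spread=19.0202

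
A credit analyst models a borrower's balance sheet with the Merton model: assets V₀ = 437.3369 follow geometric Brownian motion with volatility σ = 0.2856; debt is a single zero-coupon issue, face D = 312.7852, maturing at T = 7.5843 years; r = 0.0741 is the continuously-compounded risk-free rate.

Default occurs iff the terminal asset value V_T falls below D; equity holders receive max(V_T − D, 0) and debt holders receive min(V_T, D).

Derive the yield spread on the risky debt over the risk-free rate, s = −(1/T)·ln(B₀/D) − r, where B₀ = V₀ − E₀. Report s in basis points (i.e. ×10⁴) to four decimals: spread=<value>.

d₁ = [ln(V₀/D) + (r + σ²/2)T] / (σ√T)
   = [ln(437.3369/312.7852) + (0.0741 + 0.5·0.2856²)·7.5843] / (0.2856·√7.5843)
   = [0.335187 + 0.871312] / 0.786531 = 1.533950
d₂ = d₁ − σ√T = 1.533950 − 0.786531 = 0.747419
N(d₁) = 0.937479,  N(d₂) = 0.772595,  e^(−rT) = 0.570070
E₀ = V₀·N(d₁) − D·e^(−rT)·N(d₂)
   = 437.3369·0.937479 − 312.7852·0.570070·0.772595 = 272.233315
B₀ = V₀ − E₀ = 437.3369 − 272.233315 = 165.103585
spread = −(1/T)·ln(B₀/D) − r = −(1/7.5843)·ln(165.103585/312.7852) − 0.0741 = 0.01014556
in basis points: 0.01014556 × 10⁴ = 101.4556 bp

spread=101.4556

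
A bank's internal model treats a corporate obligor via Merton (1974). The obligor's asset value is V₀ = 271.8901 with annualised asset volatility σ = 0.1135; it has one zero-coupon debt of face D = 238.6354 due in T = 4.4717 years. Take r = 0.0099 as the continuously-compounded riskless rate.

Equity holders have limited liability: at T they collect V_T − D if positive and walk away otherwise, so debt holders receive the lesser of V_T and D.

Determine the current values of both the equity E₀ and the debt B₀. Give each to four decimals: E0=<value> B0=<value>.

E0=51.7010 B0=220.1891

d₁ = [ln(V₀/D) + (r + σ²/2)T] / (σ√T)
   = [ln(271.8901/238.6354) + (0.0099 + 0.5·0.1135²)·4.4717] / (0.1135·√4.4717)
   = [0.130461 + 0.073073] / 0.240012 = 0.848016
d₂ = d₁ − σ√T = 0.848016 − 0.240012 = 0.608005
N(d₁) = 0.801786,  N(d₂) = 0.728408,  e^(−rT) = 0.956696
E₀ = V₀·N(d₁) − D·e^(−rT)·N(d₂)
   = 271.8901·0.801786 − 238.6354·0.956696·0.728408 = 51.700969
B₀ = V₀ − E₀ = 271.8901 − 51.700969 = 220.189131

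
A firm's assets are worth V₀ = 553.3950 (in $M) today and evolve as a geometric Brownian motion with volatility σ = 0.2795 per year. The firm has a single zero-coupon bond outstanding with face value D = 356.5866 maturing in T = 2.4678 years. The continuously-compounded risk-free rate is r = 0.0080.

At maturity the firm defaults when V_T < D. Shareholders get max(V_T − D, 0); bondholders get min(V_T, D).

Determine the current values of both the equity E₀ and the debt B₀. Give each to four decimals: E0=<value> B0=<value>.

d₁ = [ln(V₀/D) + (r + σ²/2)T] / (σ√T)
   = [ln(553.3950/356.5866) + (0.0080 + 0.5·0.2795²)·2.4678] / (0.2795·√2.4678)
   = [0.439495 + 0.116135] / 0.439073 = 1.265461
d₂ = d₁ − σ√T = 1.265461 − 0.439073 = 0.826388
N(d₁) = 0.897147,  N(d₂) = 0.795708,  e^(−rT) = 0.980451
E₀ = V₀·N(d₁) − D·e^(−rT)·N(d₂)
   = 553.3950·0.897147 − 356.5866·0.980451·0.795708 = 218.284583
B₀ = V₀ − E₀ = 553.3950 − 218.284583 = 335.110417

E0=218.2846 B0=335.1104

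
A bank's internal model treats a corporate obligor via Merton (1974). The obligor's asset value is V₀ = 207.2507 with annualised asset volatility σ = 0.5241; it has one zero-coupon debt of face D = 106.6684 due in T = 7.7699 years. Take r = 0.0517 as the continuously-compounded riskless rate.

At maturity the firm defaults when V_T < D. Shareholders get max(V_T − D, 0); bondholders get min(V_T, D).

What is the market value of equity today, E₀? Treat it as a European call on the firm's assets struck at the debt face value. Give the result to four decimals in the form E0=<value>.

E0=156.6342

d₁ = [ln(V₀/D) + (r + σ²/2)T] / (σ√T)
   = [ln(207.2507/106.6684) + (0.0517 + 0.5·0.5241²)·7.7699] / (0.5241·√7.7699)
   = [0.664204 + 1.468825] / 1.460905 = 1.460074
d₂ = d₁ − σ√T = 1.460074 − 1.460905 = -0.000830
N(d₁) = 0.927865,  N(d₂) = 0.499669,  e^(−rT) = 0.669179
E₀ = V₀·N(d₁) − D·e^(−rT)·N(d₂)
   = 207.2507·0.927865 − 106.6684·0.669179·0.499669 = 156.634231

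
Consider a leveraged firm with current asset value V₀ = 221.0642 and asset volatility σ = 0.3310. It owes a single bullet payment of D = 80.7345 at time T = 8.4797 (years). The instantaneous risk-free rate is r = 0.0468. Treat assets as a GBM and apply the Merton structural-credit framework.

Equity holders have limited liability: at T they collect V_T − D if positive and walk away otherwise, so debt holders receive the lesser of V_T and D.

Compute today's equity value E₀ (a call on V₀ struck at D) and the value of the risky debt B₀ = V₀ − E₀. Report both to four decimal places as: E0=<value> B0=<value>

d₁ = [ln(V₀/D) + (r + σ²/2)T] / (σ√T)
   = [ln(221.0642/80.7345) + (0.0468 + 0.5·0.3310²)·8.4797] / (0.3310·√8.4797)
   = [1.007287 + 0.861372] / 0.963869 = 1.938706
d₂ = d₁ − σ√T = 1.938706 − 0.963869 = 0.974836
N(d₁) = 0.973731,  N(d₂) = 0.835179,  e^(−rT) = 0.672435
E₀ = V₀·N(d₁) − D·e^(−rT)·N(d₂)
   = 221.0642·0.973731 − 80.7345·0.672435·0.835179 = 169.916363
B₀ = V₀ − E₀ = 221.0642 − 169.916363 = 51.147837

E0=169.9164 B0=51.1478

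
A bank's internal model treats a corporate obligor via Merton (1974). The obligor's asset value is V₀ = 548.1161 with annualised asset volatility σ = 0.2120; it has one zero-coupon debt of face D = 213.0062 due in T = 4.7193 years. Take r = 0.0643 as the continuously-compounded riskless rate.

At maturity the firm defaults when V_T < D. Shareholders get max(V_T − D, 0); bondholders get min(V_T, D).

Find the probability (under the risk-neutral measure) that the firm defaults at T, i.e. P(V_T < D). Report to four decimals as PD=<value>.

d₁ = [ln(V₀/D) + (r + σ²/2)T] / (σ√T)
   = [ln(548.1161/213.0062) + (0.0643 + 0.5·0.2120²)·4.7193] / (0.2120·√4.7193)
   = [0.945166 + 0.409503] / 0.460548 = 2.941430
d₂ = d₁ − σ√T = 2.941430 − 0.460548 = 2.480882
risk-neutral PD = N(−d₂) = N(-2.480882) = 0.006553

PD=0.0066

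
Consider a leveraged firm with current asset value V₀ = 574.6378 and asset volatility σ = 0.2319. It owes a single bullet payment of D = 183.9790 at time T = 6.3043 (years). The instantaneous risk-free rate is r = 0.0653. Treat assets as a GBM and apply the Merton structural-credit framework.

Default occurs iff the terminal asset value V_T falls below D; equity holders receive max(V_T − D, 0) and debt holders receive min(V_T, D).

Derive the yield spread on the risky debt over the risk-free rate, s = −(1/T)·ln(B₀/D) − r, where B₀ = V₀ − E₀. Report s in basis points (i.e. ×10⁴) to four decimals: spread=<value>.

spread=2.3151

d₁ = [ln(V₀/D) + (r + σ²/2)T] / (σ√T)
   = [ln(574.6378/183.9790) + (0.0653 + 0.5·0.2319²)·6.3043] / (0.2319·√6.3043)
   = [1.138918 + 0.581186] / 0.582263 = 2.954171
d₂ = d₁ − σ√T = 2.954171 − 0.582263 = 2.371908
N(d₁) = 0.998432,  N(d₂) = 0.991152,  e^(−rT) = 0.662542
E₀ = V₀·N(d₁) − D·e^(−rT)·N(d₂)
   = 574.6378·0.998432 − 183.9790·0.662542·0.991152 = 452.921693
B₀ = V₀ − E₀ = 574.6378 − 452.921693 = 121.716107
spread = −(1/T)·ln(B₀/D) − r = −(1/6.3043)·ln(121.716107/183.9790) − 0.0653 = 0.00023151
in basis points: 0.00023151 × 10⁴ = 2.3151 bp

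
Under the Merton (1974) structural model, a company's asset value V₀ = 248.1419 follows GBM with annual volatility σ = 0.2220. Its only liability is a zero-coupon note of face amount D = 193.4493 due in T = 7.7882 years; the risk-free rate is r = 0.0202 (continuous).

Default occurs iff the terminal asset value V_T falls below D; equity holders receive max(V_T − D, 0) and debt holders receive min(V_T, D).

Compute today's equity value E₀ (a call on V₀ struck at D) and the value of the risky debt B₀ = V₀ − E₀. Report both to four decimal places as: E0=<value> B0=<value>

d₁ = [ln(V₀/D) + (r + σ²/2)T] / (σ√T)
   = [ln(248.1419/193.4493) + (0.0202 + 0.5·0.2220²)·7.7882] / (0.2220·√7.7882)
   = [0.248985 + 0.349238] / 0.619543 = 0.965589
d₂ = d₁ − σ√T = 0.965589 − 0.619543 = 0.346046
N(d₁) = 0.832875,  N(d₂) = 0.635346,  e^(−rT) = 0.854429
E₀ = V₀·N(d₁) − D·e^(−rT)·N(d₂)
   = 248.1419·0.832875 − 193.4493·0.854429·0.635346 = 101.655684
B₀ = V₀ − E₀ = 248.1419 − 101.655684 = 146.486216

E0=101.6557 B0=146.4862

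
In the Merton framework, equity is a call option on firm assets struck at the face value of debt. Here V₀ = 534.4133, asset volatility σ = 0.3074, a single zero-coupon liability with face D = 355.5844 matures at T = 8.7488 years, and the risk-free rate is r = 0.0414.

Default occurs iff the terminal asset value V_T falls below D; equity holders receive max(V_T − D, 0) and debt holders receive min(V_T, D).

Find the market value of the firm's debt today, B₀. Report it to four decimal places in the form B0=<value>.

B0=213.1291

d₁ = [ln(V₀/D) + (r + σ²/2)T] / (σ√T)
   = [ln(534.4133/355.5844) + (0.0414 + 0.5·0.3074²)·8.7488] / (0.3074·√8.7488)
   = [0.407407 + 0.775558] / 0.909239 = 1.301049
d₂ = d₁ − σ√T = 1.301049 − 0.909239 = 0.391810
N(d₁) = 0.903379,  N(d₂) = 0.652401,  e^(−rT) = 0.696143
E₀ = V₀·N(d₁) − D·e^(−rT)·N(d₂)
   = 534.4133·0.903379 − 355.5844·0.696143·0.652401 = 321.284173
B₀ = V₀ − E₀ = 534.4133 − 321.284173 = 213.129127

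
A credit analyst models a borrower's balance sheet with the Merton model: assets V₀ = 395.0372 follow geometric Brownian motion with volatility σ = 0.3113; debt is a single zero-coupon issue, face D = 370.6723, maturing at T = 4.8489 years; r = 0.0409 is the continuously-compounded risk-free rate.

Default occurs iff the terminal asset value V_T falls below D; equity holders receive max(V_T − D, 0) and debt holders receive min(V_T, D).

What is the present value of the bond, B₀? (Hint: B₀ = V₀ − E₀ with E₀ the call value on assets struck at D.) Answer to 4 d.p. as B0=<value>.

B0=249.3139

d₁ = [ln(V₀/D) + (r + σ²/2)T] / (σ√T)
   = [ln(395.0372/370.6723) + (0.0409 + 0.5·0.3113²)·4.8489] / (0.3113·√4.8489)
   = [0.063662 + 0.433268] / 0.685489 = 0.724926
d₂ = d₁ − σ√T = 0.724926 − 0.685489 = 0.039437
N(d₁) = 0.765751,  N(d₂) = 0.515729,  e^(−rT) = 0.820107
E₀ = V₀·N(d₁) − D·e^(−rT)·N(d₂)
   = 395.0372·0.765751 − 370.6723·0.820107·0.515729 = 145.723269
B₀ = V₀ − E₀ = 395.0372 − 145.723269 = 249.313931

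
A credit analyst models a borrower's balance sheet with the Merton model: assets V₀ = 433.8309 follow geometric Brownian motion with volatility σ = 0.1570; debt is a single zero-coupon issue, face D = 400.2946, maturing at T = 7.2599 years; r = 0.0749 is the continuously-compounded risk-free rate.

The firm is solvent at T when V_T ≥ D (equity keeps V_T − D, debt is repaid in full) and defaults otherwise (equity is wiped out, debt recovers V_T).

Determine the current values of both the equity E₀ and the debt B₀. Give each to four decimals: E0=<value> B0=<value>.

E0=205.5310 B0=228.2999

d₁ = [ln(V₀/D) + (r + σ²/2)T] / (σ√T)
   = [ln(433.8309/400.2946) + (0.0749 + 0.5·0.1570²)·7.2599] / (0.1570·√7.2599)
   = [0.080454 + 0.633241] / 0.423024 = 1.687127
d₂ = d₁ − σ√T = 1.687127 − 0.423024 = 1.264103
N(d₁) = 0.954211,  N(d₂) = 0.896903,  e^(−rT) = 0.580557
E₀ = V₀·N(d₁) − D·e^(−rT)·N(d₂)
   = 433.8309·0.954211 − 400.2946·0.580557·0.896903 = 205.531015
B₀ = V₀ − E₀ = 433.8309 − 205.531015 = 228.299885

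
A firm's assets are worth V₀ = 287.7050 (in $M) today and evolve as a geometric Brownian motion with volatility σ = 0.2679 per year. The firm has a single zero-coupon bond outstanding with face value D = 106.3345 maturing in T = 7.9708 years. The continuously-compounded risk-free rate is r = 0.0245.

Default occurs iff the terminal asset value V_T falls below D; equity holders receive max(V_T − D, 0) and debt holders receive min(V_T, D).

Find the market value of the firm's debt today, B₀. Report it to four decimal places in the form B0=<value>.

d₁ = [ln(V₀/D) + (r + σ²/2)T] / (σ√T)
   = [ln(287.7050/106.3345) + (0.0245 + 0.5·0.2679²)·7.9708] / (0.2679·√7.9708)
   = [0.995346 + 0.481318] / 0.756351 = 1.952352
d₂ = d₁ − σ√T = 1.952352 − 0.756351 = 1.196000
N(d₁) = 0.974552,  N(d₂) = 0.884152,  e^(−rT) = 0.822601
E₀ = V₀·N(d₁) − D·e^(−rT)·N(d₂)
   = 287.7050·0.974552 − 106.3345·0.822601·0.884152 = 203.045942
B₀ = V₀ − E₀ = 287.7050 − 203.045942 = 84.659058

B0=84.6591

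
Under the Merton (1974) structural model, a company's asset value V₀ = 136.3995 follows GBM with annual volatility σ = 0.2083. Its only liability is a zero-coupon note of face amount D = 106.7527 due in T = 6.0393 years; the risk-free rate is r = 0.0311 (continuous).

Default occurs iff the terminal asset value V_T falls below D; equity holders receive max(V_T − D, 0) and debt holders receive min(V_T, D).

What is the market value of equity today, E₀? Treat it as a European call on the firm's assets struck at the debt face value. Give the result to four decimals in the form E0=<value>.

d₁ = [ln(V₀/D) + (r + σ²/2)T] / (σ√T)
   = [ln(136.3995/106.7527) + (0.0311 + 0.5·0.2083²)·6.0393] / (0.2083·√6.0393)
   = [0.245073 + 0.318841] / 0.511897 = 1.101617
d₂ = d₁ − σ√T = 1.101617 − 0.511897 = 0.589720
N(d₁) = 0.864686,  N(d₂) = 0.722311,  e^(−rT) = 0.828762
E₀ = V₀·N(d₁) − D·e^(−rT)·N(d₂)
   = 136.3995·0.864686 − 106.7527·0.828762·0.722311 = 54.038020

E0=54.0380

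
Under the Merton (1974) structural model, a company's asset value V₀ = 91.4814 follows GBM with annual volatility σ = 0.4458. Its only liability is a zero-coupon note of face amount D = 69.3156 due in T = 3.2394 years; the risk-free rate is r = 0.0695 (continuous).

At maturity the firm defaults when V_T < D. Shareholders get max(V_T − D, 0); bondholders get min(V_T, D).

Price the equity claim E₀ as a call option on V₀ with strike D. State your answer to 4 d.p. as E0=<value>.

E0=44.9679

d₁ = [ln(V₀/D) + (r + σ²/2)T] / (σ√T)
   = [ln(91.4814/69.3156) + (0.0695 + 0.5·0.4458²)·3.2394] / (0.4458·√3.2394)
   = [0.277466 + 0.547034] / 0.802366 = 1.027585
d₂ = d₁ − σ√T = 1.027585 − 0.802366 = 0.225220
N(d₁) = 0.847928,  N(d₂) = 0.589096,  e^(−rT) = 0.798406
E₀ = V₀·N(d₁) − D·e^(−rT)·N(d₂)
   = 91.4814·0.847928 − 69.3156·0.798406·0.589096 = 44.967873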